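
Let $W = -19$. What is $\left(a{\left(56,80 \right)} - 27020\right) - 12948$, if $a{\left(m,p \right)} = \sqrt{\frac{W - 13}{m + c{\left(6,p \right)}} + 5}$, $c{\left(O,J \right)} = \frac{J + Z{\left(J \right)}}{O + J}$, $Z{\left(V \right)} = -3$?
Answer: $-39968 + \frac{\sqrt{106241709}}{4893} \approx -39966.0$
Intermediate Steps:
$c{\left(O,J \right)} = \frac{-3 + J}{J + O}$ ($c{\left(O,J \right)} = \frac{J - 3}{O + J} = \frac{-3 + J}{J + O}$)
$a{\left(m,p \right)} = \sqrt{5 - \frac{32}{m + \frac{-3 + p}{6 + p}}}$ ($a{\left(m,p \right)} = \sqrt{\frac{-19 - 13}{m + \frac{-3 + p}{p + 6}} + 5} = \sqrt{- \frac{32}{m + \frac{-3 + p}{6 + p}} + 5} = \sqrt{5 - \frac{32}{m + \frac{-3 + p}{6 + p}}}$)
$\left(a{\left(56,80 \right)} - 27020\right) - 12948 = \left(\sqrt{\frac{-15 + 5 \cdot 80 + \left(-32 + 5 \cdot 56\right) \left(6 + 80\right)}{-3 + 80 + 56 \left(6 + 80\right)}} - 27020\right) - 12948 = \left(\sqrt{\frac{-15 + 400 + \left(-32 + 280\right) 86}{-3 + 80 + 56 \cdot 86}} - 27020\right) - 12948 = \left(\sqrt{\frac{-15 + 400 + 248 \cdot 86}{-3 + 80 + 4816}} - 27020\right) - 12948 = \left(\sqrt{\frac{-15 + 400 + 21328}{4893}} - 27020\right) - 12948 = \left(\sqrt{\frac{1}{4893} \cdot 21713} - 27020\right) - 12948 = \left(\sqrt{\frac{21713}{4893}} - 27020\right) - 12948 = \left(\frac{\sqrt{106241709}}{4893} - 27020\right) - 12948 = \left(-27020 + \frac{\sqrt{106241709}}{4893}\right) - 12948 = -39968 + \frac{\sqrt{106241709}}{4893}$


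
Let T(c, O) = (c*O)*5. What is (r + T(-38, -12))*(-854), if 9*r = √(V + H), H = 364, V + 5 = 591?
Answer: -1947120 - 4270*√38/9 ≈ -1.9500e+6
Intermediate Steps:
V = 586 (V = -5 + 591 = 586)
T(c, O) = 5*O*c (T(c, O) = (O*c)*5 = 5*O*c)
r = 5*√38/9 (r = √(586 + 364)/9 = √950/9 = (5*√38)/9 = 5*√38/9 ≈ 3.4247)
(r + T(-38, -12))*(-854) = (5*√38/9 + 5*(-12)*(-38))*(-854) = (5*√38/9 + 2280)*(-854) = (2280 + 5*√38/9)*(-854) = -1947120 - 4270*√38/9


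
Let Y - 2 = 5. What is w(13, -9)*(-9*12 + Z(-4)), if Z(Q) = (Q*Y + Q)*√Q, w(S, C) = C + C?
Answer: 1944 + 1152*I ≈ 1944.0 + 1152.0*I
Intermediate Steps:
Y = 7 (Y = 2 + 5 = 7)
w(S, C) = 2*C
Z(Q) = 8*Q^(3/2) (Z(Q) = (Q*7 + Q)*√Q = (7*Q + Q)*√Q = (8*Q)*√Q = 8*Q^(3/2))
w(13, -9)*(-9*12 + Z(-4)) = (2*(-9))*(-9*12 + 8*(-4)^(3/2)) = -18*(-108 + 8*(-8*I)) = -18*(-108 - 64*I) = 1944 + 1152*I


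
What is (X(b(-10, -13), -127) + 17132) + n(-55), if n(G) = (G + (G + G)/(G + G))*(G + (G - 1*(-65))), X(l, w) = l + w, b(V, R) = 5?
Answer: 19440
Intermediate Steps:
n(G) = (1 + G)*(65 + 2*G) (n(G) = (G + (2*G)/((2*G)))*(G + (G + 65)) = (G + (2*G)*(1/(2*G)))*(G + (65 + G)) = (G + 1)*(65 + 2*G) = (1 + G)*(65 + 2*G))
(X(b(-10, -13), -127) + 17132) + n(-55) = ((5 - 127) + 17132) + (65 + 2*(-55)² + 67*(-55)) = (-122 + 17132) + (65 + 2*3025 - 3685) = 17010 + (65 + 6050 - 3685) = 17010 + 2430 = 19440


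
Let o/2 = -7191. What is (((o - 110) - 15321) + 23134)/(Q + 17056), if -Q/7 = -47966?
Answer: -6679/352818 ≈ -0.018930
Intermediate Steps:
Q = 335762 (Q = -7*(-47966) = 335762)
o = -14382 (o = 2*(-7191) = -14382)
(((o - 110) - 15321) + 23134)/(Q + 17056) = (((-14382 - 110) - 15321) + 23134)/(335762 + 17056) = ((-14492 - 15321) + 23134)/352818 = (-29813 + 23134)*(1/352818) = -6679*1/352818 = -6679/352818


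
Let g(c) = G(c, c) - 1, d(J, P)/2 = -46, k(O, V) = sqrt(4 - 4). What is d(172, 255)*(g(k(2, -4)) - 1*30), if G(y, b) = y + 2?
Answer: 2668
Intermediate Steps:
G(y, b) = 2 + y
k(O, V) = 0 (k(O, V) = sqrt(0) = 0)
d(J, P) = -92 (d(J, P) = 2*(-46) = -92)
g(c) = 1 + c (g(c) = (2 + c) - 1 = 1 + c)
d(172, 255)*(g(k(2, -4)) - 1*30) = -92*((1 + 0) - 1*30) = -92*(1 - 30) = -92*(-29) = 2668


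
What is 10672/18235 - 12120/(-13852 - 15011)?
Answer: 176344712/175438935 ≈ 1.0052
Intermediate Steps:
10672/18235 - 12120/(-13852 - 15011) = 10672*(1/18235) - 12120/(-28863) = 10672/18235 - 12120*(-1/28863) = 10672/18235 + 4040/9621 = 176344712/175438935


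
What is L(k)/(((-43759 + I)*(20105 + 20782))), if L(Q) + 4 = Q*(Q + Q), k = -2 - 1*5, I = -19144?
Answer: -94/2571914961 ≈ -3.6549e-8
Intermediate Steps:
k = -7 (k = -2 - 5 = -7)
L(Q) = -4 + 2*Q² (L(Q) = -4 + Q*(Q + Q) = -4 + Q*(2*Q) = -4 + 2*Q²)
L(k)/(((-43759 + I)*(20105 + 20782))) = (-4 + 2*(-7)²)/(((-43759 - 19144)*(20105 + 20782))) = (-4 + 2*49)/((-62903*40887)) = (-4 + 98)/(-2571914961) = 94*(-1/2571914961) = -94/2571914961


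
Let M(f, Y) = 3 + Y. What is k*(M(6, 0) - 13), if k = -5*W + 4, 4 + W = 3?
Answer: -90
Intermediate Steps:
W = -1 (W = -4 + 3 = -1)
k = 9 (k = -5*(-1) + 4 = 5 + 4 = 9)
k*(M(6, 0) - 13) = 9*((3 + 0) - 13) = 9*(3 - 13) = 9*(-10) = -90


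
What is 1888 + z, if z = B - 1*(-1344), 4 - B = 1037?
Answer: 2199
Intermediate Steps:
B = -1033 (B = 4 - 1*1037 = 4 - 1037 = -1033)
z = 311 (z = -1033 - 1*(-1344) = -1033 + 1344 = 311)
1888 + z = 1888 + 311 = 2199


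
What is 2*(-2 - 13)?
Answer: -30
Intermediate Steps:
2*(-2 - 13) = 2*(-15) = -30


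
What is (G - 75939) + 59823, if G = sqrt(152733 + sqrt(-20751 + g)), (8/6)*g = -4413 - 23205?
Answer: -16116 + sqrt(610932 + 2*I*sqrt(165858))/2 ≈ -15725.0 + 0.26052*I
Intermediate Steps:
g = -41427/2 (g = 3*(-4413 - 23205)/4 = (3/4)*(-27618) = -41427/2 ≈ -20714.)
G = sqrt(152733 + I*sqrt(165858)/2) (G = sqrt(152733 + sqrt(-20751 - 41427/2)) = sqrt(152733 + sqrt(-82929/2)) = sqrt(152733 + I*sqrt(165858)/2) ≈ 390.81 + 0.261*I)
(G - 75939) + 59823 = (sqrt(610932 + 2*I*sqrt(165858))/2 - 75939) + 59823 = (-75939 + sqrt(610932 + 2*I*sqrt(165858))/2) + 59823 = -16116 + sqrt(610932 + 2*I*sqrt(165858))/2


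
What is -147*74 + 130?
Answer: -10748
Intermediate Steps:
-147*74 + 130 = -10878 + 130 = -10748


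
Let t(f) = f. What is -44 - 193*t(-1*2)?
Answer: 342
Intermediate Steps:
-44 - 193*t(-1*2) = -44 - (-193)*2 = -44 - 193*(-2) = -44 + 386 = 342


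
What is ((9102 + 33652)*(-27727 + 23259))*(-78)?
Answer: 14899940016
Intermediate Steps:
((9102 + 33652)*(-27727 + 23259))*(-78) = (42754*(-4468))*(-78) = -191024872*(-78) = 14899940016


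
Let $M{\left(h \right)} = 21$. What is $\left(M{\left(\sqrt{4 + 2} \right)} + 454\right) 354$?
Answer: $168150$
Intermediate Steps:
$\left(M{\left(\sqrt{4 + 2} \right)} + 454\right) 354 = \left(21 + 454\right) 354 = 475 \cdot 354 = 168150$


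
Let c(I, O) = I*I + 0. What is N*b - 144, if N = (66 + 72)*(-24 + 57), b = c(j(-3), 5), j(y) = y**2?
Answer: 368730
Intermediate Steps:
c(I, O) = I**2 (c(I, O) = I**2 + 0 = I**2)
b = 81 (b = ((-3)**2)**2 = 9**2 = 81)
N = 4554 (N = 138*33 = 4554)
N*b - 144 = 4554*81 - 144 = 368874 - 144 = 368730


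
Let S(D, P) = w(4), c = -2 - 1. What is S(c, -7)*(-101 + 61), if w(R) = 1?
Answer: -40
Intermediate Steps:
c = -3
S(D, P) = 1
S(c, -7)*(-101 + 61) = 1*(-101 + 61) = 1*(-40) = -40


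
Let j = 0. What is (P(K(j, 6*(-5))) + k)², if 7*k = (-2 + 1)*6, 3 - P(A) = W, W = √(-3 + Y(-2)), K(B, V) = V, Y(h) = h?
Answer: (15 - 7*I*√5)²/49 ≈ -0.40816 - 9.5831*I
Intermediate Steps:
W = I*√5 (W = √(-3 - 2) = √(-5) = I*√5 ≈ 2.2361*I)
P(A) = 3 - I*√5
k = -6/7 (k = ((-2 + 1)*6)/7 = (-1*6)/7 = (⅐)*(-6) = -6/7 ≈ -0.85714)
(P(K(j, 6*(-5))) + k)² = ((3 - I*√5) - 6/7)² = (15/7 - I*√5)²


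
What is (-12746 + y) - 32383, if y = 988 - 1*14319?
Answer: -58460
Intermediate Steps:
y = -13331 (y = 988 - 14319 = -13331)
(-12746 + y) - 32383 = (-12746 - 13331) - 32383 = -26077 - 32383 = -58460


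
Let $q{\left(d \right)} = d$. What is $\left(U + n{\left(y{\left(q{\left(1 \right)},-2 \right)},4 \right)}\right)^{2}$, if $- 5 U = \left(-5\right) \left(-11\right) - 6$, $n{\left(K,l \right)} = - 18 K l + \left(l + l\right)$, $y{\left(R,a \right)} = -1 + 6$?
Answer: $\frac{3272481}{25} \approx 1.309 \cdot 10^{5}$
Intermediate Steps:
$y{\left(R,a \right)} = 5$
$n{\left(K,l \right)} = 2 l - 18 K l$ ($n{\left(K,l \right)} = - 18 K l + 2 l = 2 l - 18 K l$)
$U = - \frac{49}{5}$ ($U = - \frac{\left(-5\right) \left(-11\right) - 6}{5} = - \frac{55 - 6}{5} = \left(- \frac{1}{5}\right) 49 = - \frac{49}{5} \approx -9.8$)
$\left(U + n{\left(y{\left(q{\left(1 \right)},-2 \right)},4 \right)}\right)^{2} = \left(- \frac{49}{5} + 2 \cdot 4 \left(1 - 45\right)\right)^{2} = \left(- \frac{49}{5} + 2 \cdot 4 \left(-44\right)\right)^{2} = \left(- \frac{49}{5} - 352\right)^{2} = \left(- \frac{1809}{5}\right)^{2} = \frac{3272481}{25}$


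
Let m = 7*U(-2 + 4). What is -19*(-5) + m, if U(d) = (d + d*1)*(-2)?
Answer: 39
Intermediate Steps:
U(d) = -4*d (U(d) = (d + d)*(-2) = (2*d)*(-2) = -4*d)
m = -56 (m = 7*(-4*(-2 + 4)) = 7*(-4*2) = 7*(-8) = -56)
-19*(-5) + m = -19*(-5) - 56 = 95 - 56 = 39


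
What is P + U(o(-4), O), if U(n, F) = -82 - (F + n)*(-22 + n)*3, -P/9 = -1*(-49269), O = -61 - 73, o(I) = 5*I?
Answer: -462907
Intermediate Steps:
O = -134
P = -443421 (P = -(-9)*(-49269) = -9*49269 = -443421)
U(n, F) = -82 - 3*(-22 + n)*(F + n) (U(n, F) = -82 - (-22 + n)*(F + n)*3 = -82 - 3*(-22 + n)*(F + n))
P + U(o(-4), O) = -443421 + (-82 - 3*(5*(-4))**2 + 66*(-134) + 66*(5*(-4)) - 3*(-134)*5*(-4)) = -443421 + (-82 - 3*(-20)**2 - 8844 + 66*(-20) - 3*(-134)*(-20)) = -443421 + (-82 - 3*400 - 8844 - 1320 - 8040) = -443421 + (-82 - 1200 - 8844 - 1320 - 8040) = -443421 - 19486 = -462907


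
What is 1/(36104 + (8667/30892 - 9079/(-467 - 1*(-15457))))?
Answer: 231535540/8359283861091 ≈ 2.7698e-5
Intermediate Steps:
1/(36104 + (8667/30892 - 9079/(-467 - 1*(-15457)))) = 1/(36104 + (8667*(1/30892) - 9079/(-467 + 15457))) = 1/(36104 + (8667/30892 - 9079/14990)) = 1/(36104 - 75275069/231535540) = 1/(8359283861091/231535540) = 231535540/8359283861091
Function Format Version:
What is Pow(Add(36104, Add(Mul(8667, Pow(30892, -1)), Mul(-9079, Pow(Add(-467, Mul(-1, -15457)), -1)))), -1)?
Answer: Rational(231535540, 8359283861091) ≈ 2.7698e-5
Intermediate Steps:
Pow(Add(36104, Add(Mul(8667, Pow(30892, -1)), Mul(-9079, Pow(Add(-467, Mul(-1, -15457)), -1)))), -1) = Pow(Add(36104, Add(Mul(8667, Rational(1, 30892)), Mul(-9079, Pow(Add(-467, 15457), -1)))), -1) = Pow(Add(36104, Add(Rational(8667, 30892), Mul(-9079, Pow(14990, -1)))), -1) = Pow(Add(36104, Add(Rational(8667, 30892), Mul(-9079, Rational(1, 14990)))), -1) = Pow(Add(36104, Add(Rational(8667, 30892), Rational(-9079, 14990))), -1) = Pow(Add(36104, Rational(-75275069, 231535540)), -1) = Pow(Rational(8359283861091, 231535540), -1) = Rational(231535540, 8359283861091)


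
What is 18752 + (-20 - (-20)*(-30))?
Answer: 18132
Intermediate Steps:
18752 + (-20 - (-20)*(-30)) = 18752 + (-20 - 20*30) = 18752 + (-20 - 600) = 18752 - 620 = 18132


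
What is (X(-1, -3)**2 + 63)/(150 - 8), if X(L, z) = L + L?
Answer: 67/142 ≈ 0.47183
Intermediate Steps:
X(L, z) = 2*L
(X(-1, -3)**2 + 63)/(150 - 8) = ((2*(-1))**2 + 63)/(150 - 8) = ((-2)**2 + 63)/142 = (4 + 63)/142 = (1/142)*67 = 67/142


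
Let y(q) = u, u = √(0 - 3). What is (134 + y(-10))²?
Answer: (134 + I*√3)² ≈ 17953.0 + 464.2*I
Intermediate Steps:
u = I*√3 (u = √(-3) = I*√3 ≈ 1.732*I)
y(q) = I*√3
(134 + y(-10))² = (134 + I*√3)²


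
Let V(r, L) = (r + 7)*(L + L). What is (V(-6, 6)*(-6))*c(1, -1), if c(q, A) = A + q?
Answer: 0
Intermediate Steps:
V(r, L) = 2*L*(7 + r) (V(r, L) = (7 + r)*(2*L) = 2*L*(7 + r))
(V(-6, 6)*(-6))*c(1, -1) = ((2*6*(7 - 6))*(-6))*(-1 + 1) = ((2*6*1)*(-6))*0 = (12*(-6))*0 = -72*0 = 0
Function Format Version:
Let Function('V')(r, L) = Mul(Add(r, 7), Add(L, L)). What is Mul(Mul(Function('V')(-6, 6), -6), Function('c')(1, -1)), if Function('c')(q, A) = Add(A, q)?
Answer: 0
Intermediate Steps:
Function('V')(r, L) = Mul(2, L, Add(7, r)) (Function('V')(r, L) = Mul(Add(7, r), Mul(2, L)) = Mul(2, L, Add(7, r)))
Mul(Mul(Function('V')(-6, 6), -6), Function('c')(1, -1)) = Mul(Mul(Mul(2, 6, Add(7, -6)), -6), Add(-1, 1)) = Mul(Mul(Mul(2, 6, 1), -6), 0) = Mul(Mul(12, -6), 0) = Mul(-72, 0) = 0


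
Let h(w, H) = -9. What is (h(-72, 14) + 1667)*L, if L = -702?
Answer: -1163916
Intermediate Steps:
(h(-72, 14) + 1667)*L = (-9 + 1667)*(-702) = 1658*(-702) = -1163916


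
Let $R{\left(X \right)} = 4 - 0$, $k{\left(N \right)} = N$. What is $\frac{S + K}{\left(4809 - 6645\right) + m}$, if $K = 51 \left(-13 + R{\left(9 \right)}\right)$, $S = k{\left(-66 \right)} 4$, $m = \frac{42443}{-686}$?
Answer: $\frac{495978}{1301939} \approx 0.38095$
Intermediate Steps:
$R{\left(X \right)} = 4$ ($R{\left(X \right)} = 4 + 0 = 4$)
$m = - \frac{42443}{686}$ ($m = 42443 \left(- \frac{1}{686}\right) = - \frac{42443}{686} \approx -61.87$)
$S = -264$ ($S = \left(-66\right) 4 = -264$)
$K = -459$ ($K = 51 \left(-13 + 4\right) = 51 \left(-9\right) = -459$)
$\frac{S + K}{\left(4809 - 6645\right) + m} = \frac{-264 - 459}{\left(4809 - 6645\right) - \frac{42443}{686}} = - \frac{723}{\left(4809 - 6645\right) - \frac{42443}{686}} = - \frac{723}{-1836 - \frac{42443}{686}} = - \frac{723}{- \frac{1301939}{686}} = \left(-723\right) \left(- \frac{686}{1301939}\right) = \frac{495978}{1301939}$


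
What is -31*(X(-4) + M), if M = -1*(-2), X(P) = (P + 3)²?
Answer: -93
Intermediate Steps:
X(P) = (3 + P)²
M = 2
-31*(X(-4) + M) = -31*((3 - 4)² + 2) = -31*((-1)² + 2) = -31*(1 + 2) = -31*3 = -93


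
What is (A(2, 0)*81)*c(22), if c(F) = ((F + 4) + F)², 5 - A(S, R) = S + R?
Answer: 559872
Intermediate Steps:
A(S, R) = 5 - R - S (A(S, R) = 5 - (S + R) = 5 - (R + S) = 5 + (-R - S) = 5 - R - S)
c(F) = (4 + 2*F)² (c(F) = ((4 + F) + F)² = (4 + 2*F)²)
(A(2, 0)*81)*c(22) = ((5 - 1*0 - 1*2)*81)*(4*(2 + 22)²) = ((5 + 0 - 2)*81)*(4*24²) = (3*81)*(4*576) = 243*2304 = 559872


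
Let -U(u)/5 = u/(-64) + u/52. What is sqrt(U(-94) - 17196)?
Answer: 3*I*sqrt(20663734)/104 ≈ 131.13*I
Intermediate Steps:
U(u) = -15*u/832 (U(u) = -5*(u/(-64) + u/52) = -5*(u*(-1/64) + u*(1/52)) = -5*(-u/64 + u/52) = -15*u/832)
sqrt(U(-94) - 17196) = sqrt(-15/832*(-94) - 17196) = sqrt(705/416 - 17196) = sqrt(-7152831/416) = 3*I*sqrt(20663734)/104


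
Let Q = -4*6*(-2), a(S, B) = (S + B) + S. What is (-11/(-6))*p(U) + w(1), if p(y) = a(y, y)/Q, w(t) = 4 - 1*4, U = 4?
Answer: 11/24 ≈ 0.45833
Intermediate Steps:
a(S, B) = B + 2*S (a(S, B) = (B + S) + S = B + 2*S)
Q = 48 (Q = -24*(-2) = 48)
w(t) = 0 (w(t) = 4 - 4 = 0)
p(y) = y/16 (p(y) = (y + 2*y)/48 = (3*y)*(1/48) = y/16)
(-11/(-6))*p(U) + w(1) = (-11/(-6))*((1/16)*4) + 0 = -11*(-⅙)*(¼) + 0 = (11/6)*(¼) + 0 = 11/24 + 0 = 11/24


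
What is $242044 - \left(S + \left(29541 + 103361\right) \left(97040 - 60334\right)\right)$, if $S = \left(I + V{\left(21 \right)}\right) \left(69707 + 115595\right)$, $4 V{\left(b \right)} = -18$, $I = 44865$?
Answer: $-13190799139$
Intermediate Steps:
$V{\left(b \right)} = - \frac{9}{2}$ ($V{\left(b \right)} = \frac{1}{4} \left(-18\right) = - \frac{9}{2}$)
$S = 8312740371$ ($S = \left(44865 - \frac{9}{2}\right) \left(69707 + 115595\right) = \frac{89721}{2} \cdot 185302 = 8312740371$)
$242044 - \left(S + \left(29541 + 103361\right) \left(97040 - 60334\right)\right) = 242044 - \left(8312740371 + \left(29541 + 103361\right) \left(97040 - 60334\right)\right) = 242044 - \left(8312740371 + 132902 \cdot 36706\right) = 242044 - \left(8312740371 + 4878300812\right) = 242044 - 13191041183 = -13190799139$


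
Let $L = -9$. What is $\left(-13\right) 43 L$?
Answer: $5031$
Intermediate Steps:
$\left(-13\right) 43 L = \left(-13\right) 43 \left(-9\right) = \left(-559\right) \left(-9\right) = 5031$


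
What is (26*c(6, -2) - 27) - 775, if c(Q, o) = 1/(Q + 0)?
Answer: -2393/3 ≈ -797.67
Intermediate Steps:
c(Q, o) = 1/Q
(26*c(6, -2) - 27) - 775 = (26/6 - 27) - 775 = (26*(⅙) - 27) - 775 = (13/3 - 27) - 775 = -68/3 - 775 = -2393/3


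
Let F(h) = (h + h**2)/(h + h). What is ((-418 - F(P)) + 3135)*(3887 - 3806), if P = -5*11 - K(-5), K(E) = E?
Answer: 444123/2 ≈ 2.2206e+5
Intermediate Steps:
P = -50 (P = -5*11 - 1*(-5) = -55 + 5 = -50)
F(h) = (h + h**2)/(2*h) (F(h) = (h + h**2)/((2*h)) = (h + h**2)*(1/(2*h)) = (h + h**2)/(2*h))
((-418 - F(P)) + 3135)*(3887 - 3806) = ((-418 - (1/2 + (1/2)*(-50))) + 3135)*(3887 - 3806) = ((-418 - (1/2 - 25)) + 3135)*81 = ((-418 - 1*(-49/2)) + 3135)*81 = ((-418 + 49/2) + 3135)*81 = (-787/2 + 3135)*81 = (5483/2)*81 = 444123/2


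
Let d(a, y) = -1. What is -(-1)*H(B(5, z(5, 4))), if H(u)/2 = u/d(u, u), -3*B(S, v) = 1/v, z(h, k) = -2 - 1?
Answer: -2/9 ≈ -0.22222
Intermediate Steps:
z(h, k) = -3
B(S, v) = -1/(3*v)
H(u) = -2*u (H(u) = 2*(u/(-1)) = 2*(u*(-1)) = 2*(-u) = -2*u)
-(-1)*H(B(5, z(5, 4))) = -(-1)*(-(-2)/(3*(-3))) = -(-1)*(-(-2)*(-1)/(3*3)) = -(-1)*(-2*1/9) = -(-1)*(-2)/9 = -1*2/9 = -2/9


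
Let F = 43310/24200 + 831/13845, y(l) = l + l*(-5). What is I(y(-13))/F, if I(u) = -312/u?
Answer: -13401960/4131581 ≈ -3.2438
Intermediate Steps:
y(l) = -4*l (y(l) = l - 5*l = -4*l)
F = 4131581/2233660 (F = 43310*(1/24200) + 831*(1/13845) = 4331/2420 + 277/4615 = 4131581/2233660 ≈ 1.8497)
I(y(-13))/F = (-312/((-4*(-13))))/(4131581/2233660) = -312/52*(2233660/4131581) = -312*1/52*(2233660/4131581) = -6*2233660/4131581 = -13401960/4131581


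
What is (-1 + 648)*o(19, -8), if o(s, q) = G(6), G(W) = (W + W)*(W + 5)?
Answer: 85404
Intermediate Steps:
G(W) = 2*W*(5 + W) (G(W) = (2*W)*(5 + W) = 2*W*(5 + W))
o(s, q) = 132 (o(s, q) = 2*6*(5 + 6) = 2*6*11 = 132)
(-1 + 648)*o(19, -8) = (-1 + 648)*132 = 647*132 = 85404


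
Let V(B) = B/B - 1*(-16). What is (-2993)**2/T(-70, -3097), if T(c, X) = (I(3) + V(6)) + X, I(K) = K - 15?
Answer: -8958049/3092 ≈ -2897.2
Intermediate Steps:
I(K) = -15 + K
V(B) = 17 (V(B) = 1 + 16 = 17)
T(c, X) = 5 + X (T(c, X) = ((-15 + 3) + 17) + X = (-12 + 17) + X = 5 + X)
(-2993)**2/T(-70, -3097) = (-2993)**2/(5 - 3097) = 8958049/(-3092) = 8958049*(-1/3092) = -8958049/3092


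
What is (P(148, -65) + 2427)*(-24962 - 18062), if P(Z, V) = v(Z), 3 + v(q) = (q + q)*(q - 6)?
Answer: -1912674944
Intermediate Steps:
v(q) = -3 + 2*q*(-6 + q) (v(q) = -3 + (q + q)*(q - 6) = -3 + (2*q)*(-6 + q) = -3 + 2*q*(-6 + q))
P(Z, V) = -3 - 12*Z + 2*Z²
(P(148, -65) + 2427)*(-24962 - 18062) = ((-3 - 12*148 + 2*148²) + 2427)*(-24962 - 18062) = ((-3 - 1776 + 2*21904) + 2427)*(-43024) = ((-3 - 1776 + 43808) + 2427)*(-43024) = (42029 + 2427)*(-43024) = 44456*(-43024) = -1912674944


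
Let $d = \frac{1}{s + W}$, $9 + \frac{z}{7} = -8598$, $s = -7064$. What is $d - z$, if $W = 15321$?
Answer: $\frac{497475994}{8257} \approx 60249.0$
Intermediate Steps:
$z = -60249$ ($z = -63 + 7 \left(-8598\right) = -63 - 60186 = -60249$)
$d = \frac{1}{8257}$ ($d = \frac{1}{-7064 + 15321} = \frac{1}{8257} \approx 0.00012111$)
$d - z = \frac{1}{8257} - -60249 = \frac{1}{8257} + 60249 = \frac{497475994}{8257}$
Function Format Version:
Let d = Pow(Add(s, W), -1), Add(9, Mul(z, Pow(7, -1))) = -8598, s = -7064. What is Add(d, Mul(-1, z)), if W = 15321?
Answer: Rational(497475994, 8257) ≈ 60249.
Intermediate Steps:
z = -60249 (z = Add(-63, Mul(7, -8598)) = Add(-63, -60186) = -60249)
d = Rational(1, 8257) (d = Pow(Add(-7064, 15321), -1) = Pow(8257, -1) = Rational(1, 8257) ≈ 0.00012111)
Add(d, Mul(-1, z)) = Add(Rational(1, 8257), Mul(-1, -60249)) = Add(Rational(1, 8257), 60249) = Rational(497475994, 8257)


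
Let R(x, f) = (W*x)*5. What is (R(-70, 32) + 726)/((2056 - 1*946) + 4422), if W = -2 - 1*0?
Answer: 713/2766 ≈ 0.25777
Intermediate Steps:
W = -2 (W = -2 + 0 = -2)
R(x, f) = -10*x (R(x, f) = -2*x*5 = -10*x)
(R(-70, 32) + 726)/((2056 - 1*946) + 4422) = (-10*(-70) + 726)/((2056 - 1*946) + 4422) = (700 + 726)/((2056 - 946) + 4422) = 1426/(1110 + 4422) = 1426/5532 = 1426*(1/5532) = 713/2766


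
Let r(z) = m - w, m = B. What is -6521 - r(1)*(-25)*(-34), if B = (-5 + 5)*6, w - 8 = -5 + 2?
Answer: -2271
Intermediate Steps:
w = 5 (w = 8 + (-5 + 2) = 8 - 3 = 5)
B = 0 (B = 0*6 = 0)
m = 0
r(z) = -5 (r(z) = 0 - 1*5 = 0 - 5 = -5)
-6521 - r(1)*(-25)*(-34) = -6521 - (-5*(-25))*(-34) = -6521 - 125*(-34) = -6521 - 1*(-4250) = -6521 + 4250 = -2271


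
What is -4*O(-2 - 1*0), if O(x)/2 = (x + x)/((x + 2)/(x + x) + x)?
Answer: -16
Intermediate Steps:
O(x) = 4*x/(x + (2 + x)/(2*x)) (O(x) = 2*((x + x)/((x + 2)/(x + x) + x)) = 2*((2*x)/((2 + x)/((2*x)) + x)) = 2*((2*x)/((2 + x)*(1/(2*x)) + x)) = 2*((2*x)/((2 + x)/(2*x) + x)) = 2*((2*x)/(x + (2 + x)/(2*x))) = 2*(2*x/(x + (2 + x)/(2*x))) = 4*x/(x + (2 + x)/(2*x)))
-4*O(-2 - 1*0) = -32*(-2 - 1*0)**2/(2 + (-2 - 1*0) + 2*(-2 - 1*0)**2) = -32*(-2 + 0)**2/(2 + (-2 + 0) + 2*(-2 + 0)**2) = -32*(-2)**2/(2 - 2 + 2*(-2)**2) = -32*4/(2 - 2 + 2*4) = -32*4/(2 - 2 + 8) = -32*4/8 = -4*4 = -16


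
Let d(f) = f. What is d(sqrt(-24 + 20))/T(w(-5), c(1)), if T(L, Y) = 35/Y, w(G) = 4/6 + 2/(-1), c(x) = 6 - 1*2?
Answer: 8*I/35 ≈ 0.22857*I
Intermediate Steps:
c(x) = 4 (c(x) = 6 - 2 = 4)
w(G) = -4/3 (w(G) = 4*(1/6) + 2*(-1) = 2/3 - 2 = -4/3)
d(sqrt(-24 + 20))/T(w(-5), c(1)) = sqrt(-24 + 20)/((35/4)) = sqrt(-4)/((35*(1/4))) = (2*I)/(35/4) = (2*I)*(4/35) = 8*I/35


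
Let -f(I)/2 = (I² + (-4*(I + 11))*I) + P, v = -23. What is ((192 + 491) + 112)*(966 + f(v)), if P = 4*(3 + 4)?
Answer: 1637700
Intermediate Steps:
P = 28 (P = 4*7 = 28)
f(I) = -56 - 2*I² - 2*I*(-44 - 4*I) (f(I) = -2*((I² + (-4*(I + 11))*I) + 28) = -2*((I² + (-4*(11 + I))*I) + 28) = -2*((I² + (-44 - 4*I)*I) + 28) = -2*((I² + I*(-44 - 4*I)) + 28) = -2*(28 + I² + I*(-44 - 4*I)) = -56 - 2*I² - 2*I*(-44 - 4*I))
((192 + 491) + 112)*(966 + f(v)) = ((192 + 491) + 112)*(966 + (-56 + 6*(-23)² + 88*(-23))) = (683 + 112)*(966 + (-56 + 6*529 - 2024)) = 795*(966 + (-56 + 3174 - 2024)) = 795*(966 + 1094) = 795*2060 = 1637700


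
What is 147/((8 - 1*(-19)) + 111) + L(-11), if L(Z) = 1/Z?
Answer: 493/506 ≈ 0.97431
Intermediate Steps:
147/((8 - 1*(-19)) + 111) + L(-11) = 147/((8 - 1*(-19)) + 111) + 1/(-11) = 147/((8 + 19) + 111) - 1/11 = 147/(27 + 111) - 1/11 = 147/138 - 1/11 = 147*(1/138) - 1/11 = 49/46 - 1/11 = 493/506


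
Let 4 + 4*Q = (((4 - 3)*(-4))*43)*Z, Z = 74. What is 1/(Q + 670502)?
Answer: 1/667319 ≈ 1.4985e-6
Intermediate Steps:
Q = -3183 (Q = -1 + ((((4 - 3)*(-4))*43)*74)/4 = -1 + (((1*(-4))*43)*74)/4 = -1 + (-4*43*74)/4 = -1 + (-172*74)/4 = -1 + (¼)*(-12728) = -1 - 3182 = -3183)
1/(Q + 670502) = 1/(-3183 + 670502) = 1/667319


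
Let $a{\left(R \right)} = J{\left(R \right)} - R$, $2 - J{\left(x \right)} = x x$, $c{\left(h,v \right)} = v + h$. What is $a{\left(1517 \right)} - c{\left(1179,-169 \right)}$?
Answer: $-2303814$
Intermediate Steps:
$c{\left(h,v \right)} = h + v$
$J{\left(x \right)} = 2 - x^{2}$ ($J{\left(x \right)} = 2 - x x = 2 - x^{2}$)
$a{\left(R \right)} = 2 - R - R^{2}$ ($a{\left(R \right)} = \left(2 - R^{2}\right) - R = 2 - R - R^{2}$)
$a{\left(1517 \right)} - c{\left(1179,-169 \right)} = \left(2 - 1517 - 1517^{2}\right) - \left(1179 - 169\right) = \left(2 - 1517 - 2301289\right) - 1010 = -2302804 - 1010 = -2303814$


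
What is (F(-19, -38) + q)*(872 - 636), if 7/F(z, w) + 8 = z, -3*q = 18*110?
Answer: -4207172/27 ≈ -1.5582e+5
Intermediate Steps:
q = -660 (q = -6*110 = -⅓*1980 = -660)
F(z, w) = 7/(-8 + z)
(F(-19, -38) + q)*(872 - 636) = (7/(-8 - 19) - 660)*(872 - 636) = (7/(-27) - 660)*236 = (7*(-1/27) - 660)*236 = (-7/27 - 660)*236 = -17827/27*236 = -4207172/27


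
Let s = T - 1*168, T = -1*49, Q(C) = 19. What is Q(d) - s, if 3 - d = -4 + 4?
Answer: 236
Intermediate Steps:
d = 3 (d = 3 - (-4 + 4) = 3 - 1*0 = 3 + 0 = 3)
T = -49
s = -217 (s = -49 - 1*168 = -49 - 168 = -217)
Q(d) - s = 19 - 1*(-217) = 19 + 217 = 236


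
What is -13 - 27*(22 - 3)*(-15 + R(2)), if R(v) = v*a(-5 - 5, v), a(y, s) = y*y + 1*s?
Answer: -96970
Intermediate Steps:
a(y, s) = s + y² (a(y, s) = y² + s = s + y²)
R(v) = v*(100 + v) (R(v) = v*(v + (-5 - 5)²) = v*(v + (-10)²) = v*(v + 100) = v*(100 + v))
-13 - 27*(22 - 3)*(-15 + R(2)) = -13 - 27*(22 - 3)*(-15 + 2*(100 + 2)) = -13 - 513*(-15 + 2*102) = -13 - 513*(-15 + 204) = -13 - 513*189 = -13 - 27*3591 = -13 - 96957 = -96970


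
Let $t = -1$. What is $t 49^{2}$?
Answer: $-2401$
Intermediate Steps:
$t 49^{2} = - 49^{2} = \left(-1\right) 2401 = -2401$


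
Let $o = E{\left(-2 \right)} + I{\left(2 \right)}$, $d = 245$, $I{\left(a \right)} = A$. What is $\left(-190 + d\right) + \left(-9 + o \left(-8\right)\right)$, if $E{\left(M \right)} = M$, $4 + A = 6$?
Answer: $46$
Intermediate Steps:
$A = 2$ ($A = -4 + 6 = 2$)
$I{\left(a \right)} = 2$
$o = 0$ ($o = -2 + 2 = 0$)
$\left(-190 + d\right) + \left(-9 + o \left(-8\right)\right) = \left(-190 + 245\right) + \left(-9 + 0 \left(-8\right)\right) = 55 + \left(-9 + 0\right) = 55 - 9 = 46$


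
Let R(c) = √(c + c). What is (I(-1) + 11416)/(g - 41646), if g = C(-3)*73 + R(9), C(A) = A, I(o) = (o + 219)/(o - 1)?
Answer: -52596395/194742023 - 3769*√2/194742023 ≈ -0.27011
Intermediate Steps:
I(o) = (219 + o)/(-1 + o)
R(c) = √2*√c (R(c) = √(2*c) = √2*√c)
g = -219 + 3*√2 (g = -3*73 + √2*√9 = -219 + √2*3 = -219 + 3*√2 ≈ -214.76)
(I(-1) + 11416)/(g - 41646) = ((219 - 1)/(-1 - 1) + 11416)/((-219 + 3*√2) - 41646) = (218/(-2) + 11416)/(-41865 + 3*√2) = (-½*218 + 11416)/(-41865 + 3*√2) = (-109 + 11416)/(-41865 + 3*√2) = 11307/(-41865 + 3*√2)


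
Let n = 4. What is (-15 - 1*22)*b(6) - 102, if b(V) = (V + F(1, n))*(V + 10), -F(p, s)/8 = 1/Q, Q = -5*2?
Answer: -20638/5 ≈ -4127.6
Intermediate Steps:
Q = -10
F(p, s) = 4/5 (F(p, s) = -8/(-10) = -8*(-1/10) = 4/5)
b(V) = (10 + V)*(4/5 + V) (b(V) = (V + 4/5)*(V + 10) = (4/5 + V)*(10 + V) = (10 + V)*(4/5 + V))
(-15 - 1*22)*b(6) - 102 = (-15 - 1*22)*(8 + 6**2 + (54/5)*6) - 102 = (-15 - 22)*(8 + 36 + 324/5) - 102 = -37*544/5 - 102 = -20128/5 - 102 = -20638/5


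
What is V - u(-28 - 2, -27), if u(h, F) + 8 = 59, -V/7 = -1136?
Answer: 7901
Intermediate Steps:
V = 7952 (V = -7*(-1136) = 7952)
u(h, F) = 51 (u(h, F) = -8 + 59 = 51)
V - u(-28 - 2, -27) = 7952 - 1*51 = 7952 - 51 = 7901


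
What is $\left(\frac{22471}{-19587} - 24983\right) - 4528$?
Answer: $- \frac{578054428}{19587} \approx -29512.0$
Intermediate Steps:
$\left(\frac{22471}{-19587} - 24983\right) - 4528 = \left(22471 \left(- \frac{1}{19587}\right) - 24983\right) - 4528 = \left(- \frac{22471}{19587} - 24983\right) - 4528 = - \frac{489364492}{19587} - 4528 = - \frac{578054428}{19587}$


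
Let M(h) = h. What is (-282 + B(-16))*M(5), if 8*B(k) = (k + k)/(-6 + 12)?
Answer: -4240/3 ≈ -1413.3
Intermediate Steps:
B(k) = k/24 (B(k) = ((k + k)/(-6 + 12))/8 = ((2*k)/6)/8 = ((2*k)*(⅙))/8 = (k/3)/8 = k/24)
(-282 + B(-16))*M(5) = (-282 + (1/24)*(-16))*5 = (-282 - ⅔)*5 = -848/3*5 = -4240/3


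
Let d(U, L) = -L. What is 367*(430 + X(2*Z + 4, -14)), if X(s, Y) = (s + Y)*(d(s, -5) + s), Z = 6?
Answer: 173224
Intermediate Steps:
X(s, Y) = (5 + s)*(Y + s) (X(s, Y) = (s + Y)*(-1*(-5) + s) = (Y + s)*(5 + s) = (5 + s)*(Y + s))
367*(430 + X(2*Z + 4, -14)) = 367*(430 + ((2*6 + 4)² + 5*(-14) + 5*(2*6 + 4) - 14*(2*6 + 4))) = 367*(430 + ((12 + 4)² - 70 + 5*(12 + 4) - 14*(12 + 4))) = 367*(430 + (16² - 70 + 5*16 - 14*16)) = 367*(430 + (256 - 70 + 80 - 224)) = 367*(430 + 42) = 367*472 = 173224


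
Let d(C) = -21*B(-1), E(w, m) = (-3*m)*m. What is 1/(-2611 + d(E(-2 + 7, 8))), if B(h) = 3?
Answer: -1/2674 ≈ -0.00037397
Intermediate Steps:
E(w, m) = -3*m²
d(C) = -63 (d(C) = -21*3 = -63)
1/(-2611 + d(E(-2 + 7, 8))) = 1/(-2611 - 63) = 1/(-2674) = -1/2674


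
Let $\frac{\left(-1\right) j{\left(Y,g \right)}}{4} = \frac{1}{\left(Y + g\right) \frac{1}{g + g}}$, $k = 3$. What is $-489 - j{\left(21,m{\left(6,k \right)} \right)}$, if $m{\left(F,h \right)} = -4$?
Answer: $- \frac{8345}{17} \approx -490.88$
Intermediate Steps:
$j{\left(Y,g \right)} = - \frac{8 g}{Y + g}$ ($j{\left(Y,g \right)} = - \frac{4}{\left(Y + g\right) \frac{1}{g + g}} = - \frac{4}{\left(Y + g\right) \frac{1}{2 g}} = - \frac{4}{\frac{1}{2} \frac{1}{g} \left(Y + g\right)} = - 4 \frac{2 g}{Y + g} = - \frac{8 g}{Y + g}$)
$-489 - j{\left(21,m{\left(6,k \right)} \right)} = -489 - \left(-8\right) \left(-4\right) \frac{1}{21 - 4} = -489 - \left(-8\right) \left(-4\right) \frac{1}{17} = -489 - \frac{32}{17} = - \frac{8345}{17}$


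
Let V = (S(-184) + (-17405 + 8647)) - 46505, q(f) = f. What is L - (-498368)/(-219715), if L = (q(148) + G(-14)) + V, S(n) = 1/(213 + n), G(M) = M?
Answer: -351281611772/6371735 ≈ -55131.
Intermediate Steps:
V = -1602626/29 (V = (1/(213 - 184) + (-17405 + 8647)) - 46505 = (1/29 - 8758) - 46505 = -253981/29 - 46505 = -1602626/29 ≈ -55263.)
L = -1598740/29 (L = (148 - 14) - 1602626/29 = 134 - 1602626/29 = -1598740/29 ≈ -55129.)
L - (-498368)/(-219715) = -1598740/29 - (-498368)/(-219715) = -1598740/29 - (-498368)*(-1)/219715 = -1598740/29 - 1*498368/219715 = -1598740/29 - 498368/219715 = -351281611772/6371735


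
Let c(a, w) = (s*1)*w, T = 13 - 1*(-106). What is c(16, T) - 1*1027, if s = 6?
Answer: -313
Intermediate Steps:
T = 119 (T = 13 + 106 = 119)
c(a, w) = 6*w (c(a, w) = (6*1)*w = 6*w)
c(16, T) - 1*1027 = 6*119 - 1*1027 = 714 - 1027 = -313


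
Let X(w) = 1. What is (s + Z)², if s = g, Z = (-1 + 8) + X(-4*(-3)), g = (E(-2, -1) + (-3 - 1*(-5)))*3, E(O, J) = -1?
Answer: 121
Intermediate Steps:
g = 3 (g = (-1 + (-3 - 1*(-5)))*3 = (-1 + (-3 + 5))*3 = (-1 + 2)*3 = 1*3 = 3)
Z = 8 (Z = (-1 + 8) + 1 = 7 + 1 = 8)
s = 3
(s + Z)² = (3 + 8)² = 11² = 121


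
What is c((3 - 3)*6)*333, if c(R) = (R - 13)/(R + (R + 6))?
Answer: -1443/2 ≈ -721.50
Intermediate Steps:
c(R) = (-13 + R)/(6 + 2*R) (c(R) = (-13 + R)/(R + (6 + R)) = (-13 + R)/(6 + 2*R))
c((3 - 3)*6)*333 = ((-13 + (3 - 3)*6)/(2*(3 + (3 - 3)*6)))*333 = ((-13 + 0*6)/(2*(3 + 0*6)))*333 = ((-13 + 0)/(2*(3 + 0)))*333 = ((½)*(-13)/3)*333 = ((½)*(⅓)*(-13))*333 = -13/6*333 = -1443/2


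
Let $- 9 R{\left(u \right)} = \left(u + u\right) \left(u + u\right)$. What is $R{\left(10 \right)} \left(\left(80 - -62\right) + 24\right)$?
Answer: $- \frac{66400}{9} \approx -7377.8$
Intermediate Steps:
$R{\left(u \right)} = - \frac{4 u^{2}}{9}$ ($R{\left(u \right)} = - \frac{\left(u + u\right) \left(u + u\right)}{9} = - \frac{2 u 2 u}{9} = - \frac{4 u^{2}}{9}$)
$R{\left(10 \right)} \left(\left(80 - -62\right) + 24\right) = - \frac{4 \cdot 10^{2}}{9} \left(\left(80 - -62\right) + 24\right) = \left(- \frac{4}{9}\right) 100 \left(\left(80 + 62\right) + 24\right) = - \frac{400 \left(142 + 24\right)}{9} = \left(- \frac{400}{9}\right) 166 = - \frac{66400}{9}$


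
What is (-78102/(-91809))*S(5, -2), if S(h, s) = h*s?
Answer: -86780/10201 ≈ -8.5070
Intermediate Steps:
(-78102/(-91809))*S(5, -2) = (-78102/(-91809))*(5*(-2)) = -78102*(-1/91809)*(-10) = (8678/10201)*(-10) = -86780/10201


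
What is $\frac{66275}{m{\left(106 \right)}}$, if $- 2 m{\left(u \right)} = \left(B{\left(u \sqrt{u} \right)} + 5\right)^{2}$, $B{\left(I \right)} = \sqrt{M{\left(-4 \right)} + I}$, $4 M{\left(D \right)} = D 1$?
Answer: $- \frac{132550}{\left(5 + \sqrt{-1 + 106 \sqrt{106}}\right)^{2}} \approx -91.696$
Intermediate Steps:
$M{\left(D \right)} = \frac{D}{4}$ ($M{\left(D \right)} = \frac{D 1}{4} = \frac{D}{4}$)
$B{\left(I \right)} = \sqrt{-1 + I}$ ($B{\left(I \right)} = \sqrt{\frac{1}{4} \left(-4\right) + I} = \sqrt{-1 + I}$)
$m{\left(u \right)} = - \frac{\left(5 + \sqrt{-1 + u^{\frac{3}{2}}}\right)^{2}}{2}$ ($m{\left(u \right)} = - \frac{\left(\sqrt{-1 + u \sqrt{u}} + 5\right)^{2}}{2} = - \frac{\left(\sqrt{-1 + u^{\frac{3}{2}}} + 5\right)^{2}}{2} = - \frac{\left(5 + \sqrt{-1 + u^{\frac{3}{2}}}\right)^{2}}{2}$)
$\frac{66275}{m{\left(106 \right)}} = \frac{66275}{\left(- \frac{1}{2}\right) \left(5 + \sqrt{-1 + 106^{\frac{3}{2}}}\right)^{2}} = \frac{66275}{\left(- \frac{1}{2}\right) \left(5 + \sqrt{-1 + 106 \sqrt{106}}\right)^{2}} = 66275 \left(- \frac{2}{\left(5 + \sqrt{-1 + 106 \sqrt{106}}\right)^{2}}\right) = - \frac{132550}{\left(5 + \sqrt{-1 + 106 \sqrt{106}}\right)^{2}}$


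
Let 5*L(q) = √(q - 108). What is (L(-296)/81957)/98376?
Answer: I*√101/20156504580 ≈ 4.9859e-10*I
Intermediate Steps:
L(q) = √(-108 + q)/5 (L(q) = √(q - 108)/5 = √(-108 + q)/5)
(L(-296)/81957)/98376 = ((√(-108 - 296)/5)/81957)/98376 = ((√(-404)/5)*(1/81957))*(1/98376) = (((2*I*√101)/5)*(1/81957))*(1/98376) = ((2*I*√101/5)*(1/81957))*(1/98376) = (2*I*√101/409785)*(1/98376) = I*√101/20156504580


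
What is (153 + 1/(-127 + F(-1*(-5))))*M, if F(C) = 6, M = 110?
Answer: 185120/11 ≈ 16829.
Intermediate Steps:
(153 + 1/(-127 + F(-1*(-5))))*M = (153 + 1/(-127 + 6))*110 = (153 + 1/(-121))*110 = (153 - 1/121)*110 = (18512/121)*110 = 185120/11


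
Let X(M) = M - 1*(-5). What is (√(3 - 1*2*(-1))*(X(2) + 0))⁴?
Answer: 60025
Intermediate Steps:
X(M) = 5 + M (X(M) = M + 5 = 5 + M)
(√(3 - 1*2*(-1))*(X(2) + 0))⁴ = (√(3 - 1*2*(-1))*((5 + 2) + 0))⁴ = (√(3 - 2*(-1))*(7 + 0))⁴ = (√(3 + 2)*7)⁴ = (√5*7)⁴ = (7*√5)⁴ = 60025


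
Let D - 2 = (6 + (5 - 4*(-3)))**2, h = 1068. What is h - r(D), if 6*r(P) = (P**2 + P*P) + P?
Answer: -186015/2 ≈ -93008.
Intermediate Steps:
D = 531 (D = 2 + (6 + (5 - 4*(-3)))**2 = 2 + (6 + (5 + 12))**2 = 2 + (6 + 17)**2 = 2 + 23**2 = 2 + 529 = 531)
r(P) = P**2/3 + P/6 (r(P) = ((P**2 + P*P) + P)/6 = ((P**2 + P**2) + P)/6 = (2*P**2 + P)/6 = (P + 2*P**2)/6 = P**2/3 + P/6)
h - r(D) = 1068 - 531*(1 + 2*531)/6 = 1068 - 531*(1 + 1062)/6 = 1068 - 531*1063/6 = 1068 - 1*188151/2 = 1068 - 188151/2 = -186015/2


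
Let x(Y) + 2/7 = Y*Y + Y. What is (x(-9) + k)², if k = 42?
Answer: 633616/49 ≈ 12931.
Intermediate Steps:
x(Y) = -2/7 + Y + Y² (x(Y) = -2/7 + (Y*Y + Y) = -2/7 + (Y² + Y) = -2/7 + (Y + Y²) = -2/7 + Y + Y²)
(x(-9) + k)² = ((-2/7 - 9 + (-9)²) + 42)² = ((-2/7 - 9 + 81) + 42)² = (502/7 + 42)² = (796/7)² = 633616/49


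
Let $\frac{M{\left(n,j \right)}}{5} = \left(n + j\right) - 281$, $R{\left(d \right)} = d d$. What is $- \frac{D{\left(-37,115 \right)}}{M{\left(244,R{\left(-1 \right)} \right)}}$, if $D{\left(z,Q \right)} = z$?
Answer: $- \frac{37}{180} \approx -0.20556$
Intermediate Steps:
$R{\left(d \right)} = d^{2}$
$M{\left(n,j \right)} = -1405 + 5 j + 5 n$ ($M{\left(n,j \right)} = 5 \left(\left(n + j\right) - 281\right) = 5 \left(\left(j + n\right) - 281\right) = 5 \left(-281 + j + n\right) = -1405 + 5 j + 5 n$)
$- \frac{D{\left(-37,115 \right)}}{M{\left(244,R{\left(-1 \right)} \right)}} = - \frac{-37}{-1405 + 5 \left(-1\right)^{2} + 5 \cdot 244} = - \frac{-37}{-1405 + 5 \cdot 1 + 1220} = - \frac{-37}{-1405 + 5 + 1220} = - \frac{-37}{-180} = - \frac{\left(-37\right) \left(-1\right)}{180} = \left(-1\right) \frac{37}{180} = - \frac{37}{180}$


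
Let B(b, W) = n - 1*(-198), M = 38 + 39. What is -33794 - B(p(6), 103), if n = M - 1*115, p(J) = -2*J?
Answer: -33954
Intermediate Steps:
M = 77
n = -38 (n = 77 - 1*115 = 77 - 115 = -38)
B(b, W) = 160 (B(b, W) = -38 - 1*(-198) = -38 + 198 = 160)
-33794 - B(p(6), 103) = -33794 - 1*160 = -33794 - 160 = -33954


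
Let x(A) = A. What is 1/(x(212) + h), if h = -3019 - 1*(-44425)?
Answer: 1/41618 ≈ 2.4028e-5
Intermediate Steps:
h = 41406 (h = -3019 + 44425 = 41406)
1/(x(212) + h) = 1/(212 + 41406) = 1/41618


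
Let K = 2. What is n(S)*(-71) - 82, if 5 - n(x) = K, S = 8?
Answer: -295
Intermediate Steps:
n(x) = 3 (n(x) = 5 - 1*2 = 5 - 2 = 3)
n(S)*(-71) - 82 = 3*(-71) - 82 = -213 - 82 = -295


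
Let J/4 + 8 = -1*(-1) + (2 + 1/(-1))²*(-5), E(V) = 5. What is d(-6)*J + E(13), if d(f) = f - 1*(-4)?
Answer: 101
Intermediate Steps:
J = -48 (J = -32 + 4*(-1*(-1) + (2 + 1/(-1))²*(-5)) = -32 + 4*(1 + (2 + 1*(-1))²*(-5)) = -32 + 4*(1 + (2 - 1)²*(-5)) = -32 + 4*(1 + 1²*(-5)) = -32 + 4*(1 + 1*(-5)) = -32 + 4*(1 - 5) = -32 + 4*(-4) = -32 - 16 = -48)
d(f) = 4 + f (d(f) = f + 4 = 4 + f)
d(-6)*J + E(13) = (4 - 6)*(-48) + 5 = -2*(-48) + 5 = 96 + 5 = 101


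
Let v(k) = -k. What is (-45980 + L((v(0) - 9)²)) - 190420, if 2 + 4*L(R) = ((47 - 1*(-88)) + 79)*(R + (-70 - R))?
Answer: -480291/2 ≈ -2.4015e+5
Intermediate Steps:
L(R) = -7491/2 (L(R) = -½ + (((47 - 1*(-88)) + 79)*(R + (-70 - R)))/4 = -½ + (((47 + 88) + 79)*(-70))/4 = -½ + ((135 + 79)*(-70))/4 = -½ + (214*(-70))/4 = -½ + (¼)*(-14980) = -½ - 3745 = -7491/2)
(-45980 + L((v(0) - 9)²)) - 190420 = (-45980 - 7491/2) - 190420 = -99451/2 - 190420 = -480291/2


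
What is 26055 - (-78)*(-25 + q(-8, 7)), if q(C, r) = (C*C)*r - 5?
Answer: 58659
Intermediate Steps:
q(C, r) = -5 + r*C² (q(C, r) = C²*r - 5 = r*C² - 5 = -5 + r*C²)
26055 - (-78)*(-25 + q(-8, 7)) = 26055 - (-78)*(-25 + (-5 + 7*(-8)²)) = 26055 - (-78)*(-25 + (-5 + 7*64)) = 26055 - (-78)*(-25 + (-5 + 448)) = 26055 - (-78)*(-25 + 443) = 26055 - (-78)*418 = 26055 - 1*(-32604) = 26055 + 32604 = 58659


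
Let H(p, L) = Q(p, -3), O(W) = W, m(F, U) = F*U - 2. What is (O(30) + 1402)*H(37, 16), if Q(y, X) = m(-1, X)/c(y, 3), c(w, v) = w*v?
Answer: 1432/111 ≈ 12.901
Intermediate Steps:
c(w, v) = v*w
m(F, U) = -2 + F*U
Q(y, X) = (-2 - X)/(3*y) (Q(y, X) = (-2 - X)/((3*y)) = (-2 - X)*(1/(3*y)) = (-2 - X)/(3*y))
H(p, L) = 1/(3*p) (H(p, L) = (-2 - 1*(-3))/(3*p) = (-2 + 3)/(3*p) = (⅓)*1/p = 1/(3*p))
(O(30) + 1402)*H(37, 16) = (30 + 1402)*((⅓)/37) = 1432*((⅓)*(1/37)) = 1432*(1/111) = 1432/111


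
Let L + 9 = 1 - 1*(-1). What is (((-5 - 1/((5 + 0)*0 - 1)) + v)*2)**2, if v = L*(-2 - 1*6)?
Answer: 10816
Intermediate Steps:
L = -7 (L = -9 + (1 - 1*(-1)) = -9 + (1 + 1) = -9 + 2 = -7)
v = 56 (v = -7*(-2 - 1*6) = -7*(-2 - 6) = -7*(-8) = 56)
(((-5 - 1/((5 + 0)*0 - 1)) + v)*2)**2 = (((-5 - 1/((5 + 0)*0 - 1)) + 56)*2)**2 = (((-5 - 1/(5*0 - 1)) + 56)*2)**2 = (((-5 - 1/(0 - 1)) + 56)*2)**2 = (((-5 - 1/(-1)) + 56)*2)**2 = (((-5 - 1*(-1)) + 56)*2)**2 = (((-5 + 1) + 56)*2)**2 = ((-4 + 56)*2)**2 = (52*2)**2 = 104**2 = 10816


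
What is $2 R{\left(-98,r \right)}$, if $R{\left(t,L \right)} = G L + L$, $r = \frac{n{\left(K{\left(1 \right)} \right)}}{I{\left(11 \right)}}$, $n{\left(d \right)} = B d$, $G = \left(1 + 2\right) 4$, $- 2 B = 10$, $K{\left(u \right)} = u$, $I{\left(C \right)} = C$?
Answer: $- \frac{130}{11} \approx -11.818$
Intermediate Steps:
$B = -5$ ($B = \left(- \frac{1}{2}\right) 10 = -5$)
$G = 12$ ($G = 3 \cdot 4 = 12$)
$n{\left(d \right)} = - 5 d$
$r = - \frac{5}{11}$ ($r = \frac{\left(-5\right) 1}{11} = \left(-5\right) \frac{1}{11} = - \frac{5}{11} \approx -0.45455$)
$R{\left(t,L \right)} = 13 L$ ($R{\left(t,L \right)} = 12 L + L = 13 L$)
$2 R{\left(-98,r \right)} = 2 \cdot 13 \left(- \frac{5}{11}\right) = 2 \left(- \frac{65}{11}\right) = - \frac{130}{11}$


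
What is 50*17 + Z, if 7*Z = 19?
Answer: 5969/7 ≈ 852.71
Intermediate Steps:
Z = 19/7 (Z = (⅐)*19 = 19/7 ≈ 2.7143)
50*17 + Z = 50*17 + 19/7 = 850 + 19/7 = 5969/7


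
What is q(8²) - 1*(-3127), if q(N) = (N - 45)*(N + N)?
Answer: 5559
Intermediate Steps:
q(N) = 2*N*(-45 + N) (q(N) = (-45 + N)*(2*N) = 2*N*(-45 + N))
q(8²) - 1*(-3127) = 2*8²*(-45 + 8²) - 1*(-3127) = 2*64*(-45 + 64) + 3127 = 2*64*19 + 3127 = 2432 + 3127 = 5559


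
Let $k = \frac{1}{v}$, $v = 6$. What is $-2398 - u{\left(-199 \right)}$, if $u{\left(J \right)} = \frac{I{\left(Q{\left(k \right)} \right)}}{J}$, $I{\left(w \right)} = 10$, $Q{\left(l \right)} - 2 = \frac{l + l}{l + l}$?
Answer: $- \frac{477192}{199} \approx -2397.9$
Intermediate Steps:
$k = \frac{1}{6} \approx 0.16667$
$Q{\left(l \right)} = 3$ ($Q{\left(l \right)} = 2 + \frac{l + l}{l + l} = 2 + \frac{2 l}{2 l} = 2 + 2 l \frac{1}{2 l} = 2 + 1 = 3$)
$u{\left(J \right)} = \frac{10}{J}$
$-2398 - u{\left(-199 \right)} = -2398 - \frac{10}{-199} = -2398 - 10 \left(- \frac{1}{199}\right) = -2398 - - \frac{10}{199} = -2398 + \frac{10}{199} = - \frac{477192}{199}$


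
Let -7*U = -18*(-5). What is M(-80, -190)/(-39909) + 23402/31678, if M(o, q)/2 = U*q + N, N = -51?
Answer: 912813903/1474943519 ≈ 0.61888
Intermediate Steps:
U = -90/7 (U = -(-18)*(-5)/7 = -⅐*90 = -90/7 ≈ -12.857)
M(o, q) = -102 - 180*q/7 (M(o, q) = 2*(-90*q/7 - 51) = 2*(-51 - 90*q/7) = -102 - 180*q/7)
M(-80, -190)/(-39909) + 23402/31678 = (-102 - 180/7*(-190))/(-39909) + 23402/31678 = (-102 + 34200/7)*(-1/39909) + 23402*(1/31678) = (33486/7)*(-1/39909) + 11701/15839 = -11162/93121 + 11701/15839 = 912813903/1474943519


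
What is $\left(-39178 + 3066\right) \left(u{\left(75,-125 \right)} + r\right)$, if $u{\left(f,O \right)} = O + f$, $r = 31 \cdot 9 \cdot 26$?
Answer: $-260150848$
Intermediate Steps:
$r = 7254$ ($r = 279 \cdot 26 = 7254$)
$\left(-39178 + 3066\right) \left(u{\left(75,-125 \right)} + r\right) = \left(-39178 + 3066\right) \left(\left(-125 + 75\right) + 7254\right) = - 36112 \left(-50 + 7254\right) = \left(-36112\right) 7204 = -260150848$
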